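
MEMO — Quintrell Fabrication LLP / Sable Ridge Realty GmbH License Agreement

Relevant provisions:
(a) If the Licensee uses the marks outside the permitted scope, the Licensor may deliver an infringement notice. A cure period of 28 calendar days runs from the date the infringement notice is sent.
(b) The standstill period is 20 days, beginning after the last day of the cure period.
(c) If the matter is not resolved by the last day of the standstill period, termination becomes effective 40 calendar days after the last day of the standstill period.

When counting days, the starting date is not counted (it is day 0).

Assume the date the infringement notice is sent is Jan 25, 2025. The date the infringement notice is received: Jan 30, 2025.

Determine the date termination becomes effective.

The last day of the cure period: Jan 25, 2025 + 28 days = Feb 22, 2025.
The last day of the standstill period: 20 calendar days after Feb 22, 2025 is Mar 14, 2025.
Adding 40 calendar days to Mar 14, 2025 gives Apr 23, 2025, which is the date termination becomes effective.

Apr 23, 2025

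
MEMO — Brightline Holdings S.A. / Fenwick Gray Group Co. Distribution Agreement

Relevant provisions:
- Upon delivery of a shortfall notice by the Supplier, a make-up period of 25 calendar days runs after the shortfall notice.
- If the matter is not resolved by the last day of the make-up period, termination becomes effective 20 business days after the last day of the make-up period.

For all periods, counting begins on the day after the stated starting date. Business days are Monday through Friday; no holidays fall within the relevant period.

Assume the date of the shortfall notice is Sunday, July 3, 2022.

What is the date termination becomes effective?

August 25, 2022

The last day of the make-up period: 25 calendar days after July 3, 2022 is July 28, 2022.
The date termination becomes effective: counting 20 business days from Thursday, July 28, 2022 (Jul 29, Aug 1, Aug 2, Aug 3, …, Aug 23, Aug 24, Aug 25, skipping weekends) reaches Thursday, August 25, 2022.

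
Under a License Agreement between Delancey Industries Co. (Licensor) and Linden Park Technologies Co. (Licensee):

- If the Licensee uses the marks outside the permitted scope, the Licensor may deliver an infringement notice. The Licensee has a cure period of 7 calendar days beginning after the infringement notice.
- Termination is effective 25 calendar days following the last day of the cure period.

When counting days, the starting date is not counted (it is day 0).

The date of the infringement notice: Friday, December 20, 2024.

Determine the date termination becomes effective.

Adding 7 calendar days to December 20, 2024 gives December 27, 2024, which is the last day of the cure period.
The date termination becomes effective: December 27, 2024 + 25 days = January 21, 2025.

January 21, 2025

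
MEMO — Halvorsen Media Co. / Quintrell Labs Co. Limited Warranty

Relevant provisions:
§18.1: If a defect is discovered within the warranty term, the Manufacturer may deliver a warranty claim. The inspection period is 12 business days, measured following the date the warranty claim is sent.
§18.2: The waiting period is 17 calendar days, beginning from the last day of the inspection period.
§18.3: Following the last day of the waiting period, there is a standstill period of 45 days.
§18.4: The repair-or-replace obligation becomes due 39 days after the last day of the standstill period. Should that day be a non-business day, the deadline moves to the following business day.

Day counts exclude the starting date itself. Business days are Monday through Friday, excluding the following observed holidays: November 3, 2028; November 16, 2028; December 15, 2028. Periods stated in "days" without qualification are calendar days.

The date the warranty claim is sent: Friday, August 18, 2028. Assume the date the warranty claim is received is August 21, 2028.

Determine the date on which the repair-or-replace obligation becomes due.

From Friday, August 18, 2028, 12 business days (Aug 21, Aug 22, Aug 23, Aug 24, …, Sep 1, Sep 4, Sep 5, skipping weekends) brings us to Tuesday, September 5, 2028, which is the last day of the inspection period.
The last day of the waiting period: 17 calendar days after September 5, 2028 is September 22, 2028.
Adding 45 calendar days to September 22, 2028 gives November 6, 2028, which is the last day of the standstill period.
The date on which the repair-or-replace obligation becomes due: 39 calendar days after November 6, 2028 is December 15, 2028. That falls on Friday, a listed holiday, so it rolls to the next business day, Monday, December 18, 2028.

December 18, 2028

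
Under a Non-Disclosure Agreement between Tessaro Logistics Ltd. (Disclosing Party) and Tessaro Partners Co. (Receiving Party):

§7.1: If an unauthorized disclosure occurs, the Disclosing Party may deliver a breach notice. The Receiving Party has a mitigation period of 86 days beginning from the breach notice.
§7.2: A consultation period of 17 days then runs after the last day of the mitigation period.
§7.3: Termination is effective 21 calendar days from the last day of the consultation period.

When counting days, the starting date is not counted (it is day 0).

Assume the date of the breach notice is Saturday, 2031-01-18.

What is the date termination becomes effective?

The last day of the mitigation period: 86 calendar days after 2031-01-18 is 2031-04-14.
The last day of the consultation period: 17 calendar days after 2031-04-14 is 2031-05-01.
Adding 21 calendar days to 2031-05-01 gives 2031-05-22, which is the date termination becomes effective.

2031-05-22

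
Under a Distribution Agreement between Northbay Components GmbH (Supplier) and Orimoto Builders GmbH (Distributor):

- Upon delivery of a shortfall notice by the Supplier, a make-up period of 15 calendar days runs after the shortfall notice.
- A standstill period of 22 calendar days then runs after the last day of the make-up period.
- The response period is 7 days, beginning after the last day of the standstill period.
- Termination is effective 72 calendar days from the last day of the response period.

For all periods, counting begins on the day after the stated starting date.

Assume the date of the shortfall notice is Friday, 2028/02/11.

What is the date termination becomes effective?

2028/06/06

Adding 15 calendar days to 2028/02/11 gives 2028/02/26, which is the last day of the make-up period.
The last day of the standstill period: 2028/02/26 + 22 days = 2028/03/19.
The last day of the response period: 2028/03/19 + 7 days = 2028/03/26.
Adding 72 calendar days to 2028/03/26 gives 2028/06/06, which is the date termination becomes effective.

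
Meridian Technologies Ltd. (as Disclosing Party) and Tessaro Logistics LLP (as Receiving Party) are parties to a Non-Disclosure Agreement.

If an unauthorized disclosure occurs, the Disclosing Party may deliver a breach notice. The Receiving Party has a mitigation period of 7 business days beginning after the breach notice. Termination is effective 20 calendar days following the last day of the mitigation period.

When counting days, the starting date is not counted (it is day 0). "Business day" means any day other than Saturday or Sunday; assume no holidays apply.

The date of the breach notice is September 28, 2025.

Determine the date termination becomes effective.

October 27, 2025

The last day of the mitigation period: counting 7 business days from Sunday, September 28, 2025 (Sep 29, Sep 30, Oct 1, Oct 2, Oct 3, Oct 6, Oct 7, skipping weekends) reaches Tuesday, October 7, 2025.
Adding 20 calendar days to October 7, 2025 gives October 27, 2025, which is the date termination becomes effective.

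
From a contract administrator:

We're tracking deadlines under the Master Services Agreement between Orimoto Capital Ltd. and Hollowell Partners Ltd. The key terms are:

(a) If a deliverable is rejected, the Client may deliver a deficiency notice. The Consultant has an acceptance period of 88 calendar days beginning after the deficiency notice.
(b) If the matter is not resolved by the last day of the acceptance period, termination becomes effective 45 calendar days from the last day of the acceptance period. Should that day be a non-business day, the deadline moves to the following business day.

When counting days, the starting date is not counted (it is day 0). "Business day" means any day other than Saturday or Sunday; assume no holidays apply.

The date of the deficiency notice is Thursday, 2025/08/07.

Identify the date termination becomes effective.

2025/12/18

The last day of the acceptance period: 88 calendar days after 2025/08/07 is 2025/11/03.
Adding 45 calendar days to 2025/11/03 gives 2025/12/18, which is the date termination becomes effective. 2025/12/18 is a Thursday, so no roll-forward applies.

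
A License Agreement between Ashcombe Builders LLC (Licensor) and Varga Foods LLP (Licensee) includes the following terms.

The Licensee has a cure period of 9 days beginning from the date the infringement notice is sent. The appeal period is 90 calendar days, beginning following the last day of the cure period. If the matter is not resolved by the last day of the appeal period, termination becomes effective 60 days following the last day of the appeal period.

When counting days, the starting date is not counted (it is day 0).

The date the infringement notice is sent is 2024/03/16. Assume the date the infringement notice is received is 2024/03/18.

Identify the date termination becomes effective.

The last day of the cure period: 9 calendar days after 2024/03/16 is 2024/03/25.
The last day of the appeal period: 2024/03/25 + 90 days = 2024/06/23.
Adding 60 calendar days to 2024/06/23 gives 2024/08/22, which is the date termination becomes effective.

2024/08/22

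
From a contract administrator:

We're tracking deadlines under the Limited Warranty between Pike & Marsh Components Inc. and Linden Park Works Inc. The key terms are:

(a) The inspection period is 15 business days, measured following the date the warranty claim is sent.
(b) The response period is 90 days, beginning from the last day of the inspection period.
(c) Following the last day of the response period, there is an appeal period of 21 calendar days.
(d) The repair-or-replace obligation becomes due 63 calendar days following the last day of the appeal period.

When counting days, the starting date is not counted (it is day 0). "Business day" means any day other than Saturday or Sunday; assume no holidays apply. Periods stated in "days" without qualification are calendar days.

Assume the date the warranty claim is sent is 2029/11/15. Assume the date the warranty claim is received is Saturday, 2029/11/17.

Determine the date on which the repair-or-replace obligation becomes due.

From Thursday, 2029/11/15, 15 business days (Nov 16, Nov 19, Nov 20, Nov 21, …, Dec 4, Dec 5, Dec 6, skipping weekends) brings us to Thursday, 2029/12/06, which is the last day of the inspection period.
The last day of the response period: 2029/12/06 + 90 days = 2030/03/06.
The last day of the appeal period: 21 calendar days after 2030/03/06 is 2030/03/27.
The date on which the repair-or-replace obligation becomes due: 2030/03/27 + 63 days = 2030/05/29.

2030/05/29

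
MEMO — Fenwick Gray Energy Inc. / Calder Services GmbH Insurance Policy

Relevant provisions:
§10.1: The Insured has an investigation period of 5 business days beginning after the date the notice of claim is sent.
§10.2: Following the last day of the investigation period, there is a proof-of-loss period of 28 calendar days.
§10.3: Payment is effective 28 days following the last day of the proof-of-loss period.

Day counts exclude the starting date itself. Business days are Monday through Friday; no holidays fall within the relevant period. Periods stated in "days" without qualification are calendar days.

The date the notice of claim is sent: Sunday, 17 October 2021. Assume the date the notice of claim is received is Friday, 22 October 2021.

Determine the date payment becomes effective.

17 December 2021

The last day of the investigation period: counting 5 business days from Sunday, 17 October 2021 (Oct 18, Oct 19, Oct 20, Oct 21, Oct 22, skipping weekends) reaches Friday, 22 October 2021.
Adding 28 calendar days to 22 October 2021 gives 19 November 2021, which is the last day of the proof-of-loss period.
Adding 28 calendar days to 19 November 2021 gives 17 December 2021, which is the date payment becomes effective.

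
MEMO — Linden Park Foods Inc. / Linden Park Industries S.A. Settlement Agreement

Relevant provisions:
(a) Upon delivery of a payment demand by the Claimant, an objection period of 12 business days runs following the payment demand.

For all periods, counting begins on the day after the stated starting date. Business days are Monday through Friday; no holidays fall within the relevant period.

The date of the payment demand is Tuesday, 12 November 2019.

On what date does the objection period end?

28 November 2019

The last day of the objection period: counting 12 business days from Tuesday, 12 November 2019 (Nov 13, Nov 14, Nov 15, Nov 18, …, Nov 26, Nov 27, Nov 28, skipping weekends) reaches Thursday, 28 November 2019.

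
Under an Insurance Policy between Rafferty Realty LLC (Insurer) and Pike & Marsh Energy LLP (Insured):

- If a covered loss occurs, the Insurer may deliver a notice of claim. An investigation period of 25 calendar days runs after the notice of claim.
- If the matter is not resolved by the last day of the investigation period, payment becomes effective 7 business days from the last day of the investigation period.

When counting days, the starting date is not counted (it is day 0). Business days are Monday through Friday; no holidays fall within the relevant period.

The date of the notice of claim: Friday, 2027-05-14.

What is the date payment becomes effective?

2027-06-17

Adding 25 calendar days to 2027-05-14 gives 2027-06-08, which is the last day of the investigation period.
The date payment becomes effective: 7 business days after Tuesday, 2027-06-08, skipping weekends — Jun 9, Jun 10, Jun 11, Jun 14, Jun 15, Jun 16, Jun 17 — lands on Thursday, 2027-06-17.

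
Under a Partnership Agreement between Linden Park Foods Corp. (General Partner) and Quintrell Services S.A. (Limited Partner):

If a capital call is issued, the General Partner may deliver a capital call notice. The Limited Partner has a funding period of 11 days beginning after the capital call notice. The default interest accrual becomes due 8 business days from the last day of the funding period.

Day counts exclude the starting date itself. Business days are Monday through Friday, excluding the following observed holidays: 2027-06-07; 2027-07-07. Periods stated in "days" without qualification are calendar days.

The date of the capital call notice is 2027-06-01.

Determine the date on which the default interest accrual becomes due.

The last day of the funding period: 11 calendar days after 2027-06-01 is 2027-06-12.
From Saturday, 2027-06-12, 8 business days (Jun 14, Jun 15, Jun 16, Jun 17, Jun 18, Jun 21, Jun 22, Jun 23, skipping weekends) brings us to Wednesday, 2027-06-23, which is the date on which the default interest accrual becomes due.

2027-06-23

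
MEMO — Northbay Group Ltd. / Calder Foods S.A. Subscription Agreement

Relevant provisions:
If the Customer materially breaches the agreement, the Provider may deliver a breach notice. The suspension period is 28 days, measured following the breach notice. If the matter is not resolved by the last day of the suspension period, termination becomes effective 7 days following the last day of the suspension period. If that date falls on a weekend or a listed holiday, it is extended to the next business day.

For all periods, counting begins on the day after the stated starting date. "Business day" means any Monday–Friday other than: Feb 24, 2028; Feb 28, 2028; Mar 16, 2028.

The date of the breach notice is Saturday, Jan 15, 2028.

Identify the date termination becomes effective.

Adding 28 calendar days to Jan 15, 2028 gives Feb 12, 2028, which is the last day of the suspension period.
The date termination becomes effective: Feb 12, 2028 + 7 days = Feb 19, 2028. That falls on a Saturday, so it rolls to the next business day, Monday, Feb 21, 2028.

Feb 21, 2028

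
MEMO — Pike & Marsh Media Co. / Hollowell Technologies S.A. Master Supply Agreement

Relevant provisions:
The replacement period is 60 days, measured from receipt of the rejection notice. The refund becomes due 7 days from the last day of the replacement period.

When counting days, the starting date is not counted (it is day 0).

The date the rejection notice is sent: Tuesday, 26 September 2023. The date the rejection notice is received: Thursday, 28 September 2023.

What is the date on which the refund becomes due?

The last day of the replacement period: 28 September 2023 + 60 days = 27 November 2023.
Adding 7 calendar days to 27 November 2023 gives 4 December 2023, which is the date on which the refund becomes due.

4 December 2023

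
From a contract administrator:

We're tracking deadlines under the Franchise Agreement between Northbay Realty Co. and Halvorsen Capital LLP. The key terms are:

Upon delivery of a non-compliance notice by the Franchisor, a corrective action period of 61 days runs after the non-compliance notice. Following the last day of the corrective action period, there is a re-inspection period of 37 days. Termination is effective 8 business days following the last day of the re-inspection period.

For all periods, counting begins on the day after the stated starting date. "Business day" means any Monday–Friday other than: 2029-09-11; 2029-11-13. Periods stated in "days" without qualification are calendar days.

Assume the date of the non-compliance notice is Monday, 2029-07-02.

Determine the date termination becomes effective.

2029-10-18

The last day of the corrective action period: 2029-07-02 + 61 days = 2029-09-01.
The last day of the re-inspection period: 37 calendar days after 2029-09-01 is 2029-10-08.
The date termination becomes effective: counting 8 business days from Monday, 2029-10-08 (Oct 9, Oct 10, Oct 11, Oct 12, Oct 15, Oct 16, Oct 17, Oct 18, skipping weekends) reaches Thursday, 2029-10-18.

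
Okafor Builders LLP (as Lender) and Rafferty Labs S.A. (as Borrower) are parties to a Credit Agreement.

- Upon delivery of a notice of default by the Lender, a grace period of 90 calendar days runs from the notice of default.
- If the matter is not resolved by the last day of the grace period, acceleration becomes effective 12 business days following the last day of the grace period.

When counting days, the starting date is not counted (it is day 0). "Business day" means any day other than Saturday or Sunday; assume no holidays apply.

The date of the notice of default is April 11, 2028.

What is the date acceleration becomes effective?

July 26, 2028

The last day of the grace period: 90 calendar days after April 11, 2028 is July 10, 2028.
From Monday, July 10, 2028, 12 business days (Jul 11, Jul 12, Jul 13, Jul 14, …, Jul 24, Jul 25, Jul 26, skipping weekends) brings us to Wednesday, July 26, 2028, which is the date acceleration becomes effective.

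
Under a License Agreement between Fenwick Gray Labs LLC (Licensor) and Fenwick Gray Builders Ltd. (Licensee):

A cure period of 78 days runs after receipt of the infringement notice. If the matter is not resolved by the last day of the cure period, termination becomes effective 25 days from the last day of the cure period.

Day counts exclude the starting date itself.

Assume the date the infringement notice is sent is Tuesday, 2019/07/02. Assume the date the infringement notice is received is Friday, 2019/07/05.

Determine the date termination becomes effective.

2019/10/16

The last day of the cure period: 2019/07/05 + 78 days = 2019/09/21.
The date termination becomes effective: 25 calendar days after 2019/09/21 is 2019/10/16.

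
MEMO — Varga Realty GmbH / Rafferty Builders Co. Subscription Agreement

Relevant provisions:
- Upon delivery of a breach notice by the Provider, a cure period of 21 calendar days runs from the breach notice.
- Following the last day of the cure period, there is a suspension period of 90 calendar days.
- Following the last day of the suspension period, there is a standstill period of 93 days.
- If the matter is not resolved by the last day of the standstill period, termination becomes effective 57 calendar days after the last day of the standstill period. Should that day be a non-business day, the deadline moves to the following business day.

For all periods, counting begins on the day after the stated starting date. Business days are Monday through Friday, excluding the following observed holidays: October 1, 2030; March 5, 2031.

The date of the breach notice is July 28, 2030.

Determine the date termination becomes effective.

April 15, 2031

The last day of the cure period: 21 calendar days after July 28, 2030 is August 18, 2030.
The last day of the suspension period: 90 calendar days after August 18, 2030 is November 16, 2030.
Adding 93 calendar days to November 16, 2030 gives February 17, 2031, which is the last day of the standstill period.
The date termination becomes effective: February 17, 2031 + 57 days = April 15, 2031. April 15, 2031 is a Tuesday and is not a listed holiday, so no roll-forward applies.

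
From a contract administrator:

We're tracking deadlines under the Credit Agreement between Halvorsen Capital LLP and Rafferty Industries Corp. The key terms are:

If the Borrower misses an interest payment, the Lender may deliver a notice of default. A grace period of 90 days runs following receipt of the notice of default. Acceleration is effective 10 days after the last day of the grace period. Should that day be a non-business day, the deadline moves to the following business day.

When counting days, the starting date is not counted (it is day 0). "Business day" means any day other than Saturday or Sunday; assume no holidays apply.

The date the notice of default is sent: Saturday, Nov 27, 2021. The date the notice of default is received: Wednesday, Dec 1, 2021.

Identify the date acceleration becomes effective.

Adding 90 calendar days to Dec 1, 2021 gives Mar 1, 2022, which is the last day of the grace period.
The date acceleration becomes effective: 10 calendar days after Mar 1, 2022 is Mar 11, 2022. Mar 11, 2022 is a Friday, so no roll-forward applies.

Mar 11, 2022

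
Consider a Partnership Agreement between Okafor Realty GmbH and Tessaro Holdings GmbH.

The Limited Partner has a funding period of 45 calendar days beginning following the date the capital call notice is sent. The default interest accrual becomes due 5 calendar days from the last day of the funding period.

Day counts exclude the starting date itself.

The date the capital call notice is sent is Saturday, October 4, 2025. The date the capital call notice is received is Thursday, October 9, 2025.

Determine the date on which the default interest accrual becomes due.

November 23, 2025

The last day of the funding period: 45 calendar days after October 4, 2025 is November 18, 2025.
The date on which the default interest accrual becomes due: November 18, 2025 + 5 days = November 23, 2025.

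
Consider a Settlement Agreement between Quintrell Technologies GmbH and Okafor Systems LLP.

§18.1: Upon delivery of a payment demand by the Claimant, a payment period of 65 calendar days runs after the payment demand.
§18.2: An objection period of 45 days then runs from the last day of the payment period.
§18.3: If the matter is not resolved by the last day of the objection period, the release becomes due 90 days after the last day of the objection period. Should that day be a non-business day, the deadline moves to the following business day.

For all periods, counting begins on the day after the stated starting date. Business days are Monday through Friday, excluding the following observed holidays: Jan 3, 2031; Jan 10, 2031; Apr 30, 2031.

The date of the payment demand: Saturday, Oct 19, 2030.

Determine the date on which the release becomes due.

May 7, 2031

Adding 65 calendar days to Oct 19, 2030 gives Dec 23, 2030, which is the last day of the payment period.
The last day of the objection period: Dec 23, 2030 + 45 days = Feb 6, 2031.
The date on which the release becomes due: Feb 6, 2031 + 90 days = May 7, 2031. May 7, 2031 is a Wednesday and is not a listed holiday, so no roll-forward applies.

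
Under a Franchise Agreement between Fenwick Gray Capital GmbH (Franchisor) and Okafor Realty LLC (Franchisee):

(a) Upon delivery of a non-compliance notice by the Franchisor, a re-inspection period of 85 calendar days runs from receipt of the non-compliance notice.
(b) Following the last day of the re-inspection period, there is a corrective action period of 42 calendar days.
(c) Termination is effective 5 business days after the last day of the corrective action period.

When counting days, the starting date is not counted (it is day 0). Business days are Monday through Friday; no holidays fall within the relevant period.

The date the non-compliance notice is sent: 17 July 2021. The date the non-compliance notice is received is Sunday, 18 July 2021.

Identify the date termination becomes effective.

29 November 2021

Adding 85 calendar days to 18 July 2021 gives 11 October 2021, which is the last day of the re-inspection period.
The last day of the corrective action period: 42 calendar days after 11 October 2021 is 22 November 2021.
The date termination becomes effective: 5 business days after Monday, 22 November 2021, skipping weekends — Nov 23, Nov 24, Nov 25, Nov 26, Nov 29 — lands on Monday, 29 November 2021.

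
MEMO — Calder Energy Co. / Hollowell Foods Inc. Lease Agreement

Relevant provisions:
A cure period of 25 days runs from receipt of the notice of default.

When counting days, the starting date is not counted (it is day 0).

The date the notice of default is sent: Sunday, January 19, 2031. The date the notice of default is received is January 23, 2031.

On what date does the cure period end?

The last day of the cure period: 25 calendar days after January 23, 2031 is February 17, 2031.

February 17, 2031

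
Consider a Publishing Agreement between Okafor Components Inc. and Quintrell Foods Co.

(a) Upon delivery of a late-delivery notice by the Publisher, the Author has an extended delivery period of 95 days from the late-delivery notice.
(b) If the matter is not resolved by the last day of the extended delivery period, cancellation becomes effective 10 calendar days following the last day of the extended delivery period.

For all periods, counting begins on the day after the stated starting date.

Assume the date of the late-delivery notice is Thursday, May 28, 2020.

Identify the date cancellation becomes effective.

Adding 95 calendar days to May 28, 2020 gives Aug 31, 2020, which is the last day of the extended delivery period.
Adding 10 calendar days to Aug 31, 2020 gives Sep 10, 2020, which is the date cancellation becomes effective.

Sep 10, 2020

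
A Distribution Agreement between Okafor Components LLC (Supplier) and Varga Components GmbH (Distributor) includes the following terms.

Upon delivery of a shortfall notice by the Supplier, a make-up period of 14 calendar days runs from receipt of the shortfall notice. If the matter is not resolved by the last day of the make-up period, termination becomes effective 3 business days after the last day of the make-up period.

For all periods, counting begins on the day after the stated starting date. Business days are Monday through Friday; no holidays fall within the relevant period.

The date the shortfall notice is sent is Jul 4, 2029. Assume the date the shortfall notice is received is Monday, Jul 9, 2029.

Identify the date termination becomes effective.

Jul 26, 2029

The last day of the make-up period: Jul 9, 2029 + 14 days = Jul 23, 2029.
From Monday, Jul 23, 2029, 3 business days (Jul 24, Jul 25, Jul 26, skipping weekends) brings us to Thursday, Jul 26, 2029, which is the date termination becomes effective.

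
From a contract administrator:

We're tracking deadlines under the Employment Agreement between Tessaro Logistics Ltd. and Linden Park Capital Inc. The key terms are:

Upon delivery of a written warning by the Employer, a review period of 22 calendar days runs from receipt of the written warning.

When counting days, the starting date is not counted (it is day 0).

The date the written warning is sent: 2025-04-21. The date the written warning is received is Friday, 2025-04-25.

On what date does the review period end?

Adding 22 calendar days to 2025-04-25 gives 2025-05-17, which is the last day of the review period.

2025-05-17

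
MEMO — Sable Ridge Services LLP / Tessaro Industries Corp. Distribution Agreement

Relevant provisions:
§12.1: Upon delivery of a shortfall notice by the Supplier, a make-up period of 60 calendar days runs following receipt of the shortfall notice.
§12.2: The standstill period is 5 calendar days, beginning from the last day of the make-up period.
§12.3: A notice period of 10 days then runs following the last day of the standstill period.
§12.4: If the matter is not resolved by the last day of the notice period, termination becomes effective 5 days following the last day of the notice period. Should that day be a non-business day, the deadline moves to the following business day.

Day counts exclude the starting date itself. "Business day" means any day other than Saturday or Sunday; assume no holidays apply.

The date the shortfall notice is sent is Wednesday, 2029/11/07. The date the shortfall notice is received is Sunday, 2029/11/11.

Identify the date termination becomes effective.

The last day of the make-up period: 2029/11/11 + 60 days = 2030/01/10.
Adding 5 calendar days to 2030/01/10 gives 2030/01/15, which is the last day of the standstill period.
The last day of the notice period: 10 calendar days after 2030/01/15 is 2030/01/25.
The date termination becomes effective: 5 calendar days after 2030/01/25 is 2030/01/30. 2030/01/30 is a Wednesday, so no roll-forward applies.

2030/01/30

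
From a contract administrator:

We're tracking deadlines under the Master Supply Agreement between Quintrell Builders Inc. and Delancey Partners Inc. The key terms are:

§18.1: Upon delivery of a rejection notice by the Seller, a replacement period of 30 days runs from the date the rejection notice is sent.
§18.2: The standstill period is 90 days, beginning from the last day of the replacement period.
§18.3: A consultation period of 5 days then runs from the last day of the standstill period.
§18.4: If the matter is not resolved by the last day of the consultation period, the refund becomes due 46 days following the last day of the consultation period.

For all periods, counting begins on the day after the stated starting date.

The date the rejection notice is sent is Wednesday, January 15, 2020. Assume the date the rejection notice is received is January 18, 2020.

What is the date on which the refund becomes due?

July 4, 2020

Adding 30 calendar days to January 15, 2020 gives February 14, 2020, which is the last day of the replacement period.
The last day of the standstill period: 90 calendar days after February 14, 2020 is May 14, 2020.
The last day of the consultation period: May 14, 2020 + 5 days = May 19, 2020.
The date on which the refund becomes due: May 19, 2020 + 46 days = July 4, 2020.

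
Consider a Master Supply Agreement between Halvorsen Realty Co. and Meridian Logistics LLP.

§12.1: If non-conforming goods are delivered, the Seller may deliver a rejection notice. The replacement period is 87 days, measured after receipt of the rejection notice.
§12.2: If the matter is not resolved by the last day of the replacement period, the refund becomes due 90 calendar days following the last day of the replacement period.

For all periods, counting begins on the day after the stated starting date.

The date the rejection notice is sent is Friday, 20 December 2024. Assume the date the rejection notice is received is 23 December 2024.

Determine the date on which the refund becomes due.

18 June 2025

The last day of the replacement period: 87 calendar days after 23 December 2024 is 20 March 2025.
The date on which the refund becomes due: 20 March 2025 + 90 days = 18 June 2025.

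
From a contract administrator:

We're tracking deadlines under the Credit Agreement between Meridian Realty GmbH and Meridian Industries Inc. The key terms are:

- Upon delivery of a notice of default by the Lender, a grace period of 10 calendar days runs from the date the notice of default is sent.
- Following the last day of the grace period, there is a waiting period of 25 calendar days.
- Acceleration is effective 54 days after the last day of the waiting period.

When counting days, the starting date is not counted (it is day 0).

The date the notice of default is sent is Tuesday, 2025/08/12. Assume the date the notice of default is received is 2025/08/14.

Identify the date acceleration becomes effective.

The last day of the grace period: 2025/08/12 + 10 days = 2025/08/22.
The last day of the waiting period: 2025/08/22 + 25 days = 2025/09/16.
The date acceleration becomes effective: 54 calendar days after 2025/09/16 is 2025/11/09.

2025/11/09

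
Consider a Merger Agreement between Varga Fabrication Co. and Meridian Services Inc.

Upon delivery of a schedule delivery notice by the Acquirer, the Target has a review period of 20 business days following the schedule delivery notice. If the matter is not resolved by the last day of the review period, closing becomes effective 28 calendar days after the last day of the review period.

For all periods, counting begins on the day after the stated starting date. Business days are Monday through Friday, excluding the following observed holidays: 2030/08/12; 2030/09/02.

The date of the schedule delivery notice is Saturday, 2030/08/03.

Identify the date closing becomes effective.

2030/10/01

From Saturday, 2030/08/03, 20 business days (Aug 5, Aug 6, Aug 7, Aug 8, …, Aug 29, Aug 30, Sep 3, skipping weekends and the listed holidays on Aug 12, Sep 2) brings us to Tuesday, 2030/09/03, which is the last day of the review period.
The date closing becomes effective: 28 calendar days after 2030/09/03 is 2030/10/01.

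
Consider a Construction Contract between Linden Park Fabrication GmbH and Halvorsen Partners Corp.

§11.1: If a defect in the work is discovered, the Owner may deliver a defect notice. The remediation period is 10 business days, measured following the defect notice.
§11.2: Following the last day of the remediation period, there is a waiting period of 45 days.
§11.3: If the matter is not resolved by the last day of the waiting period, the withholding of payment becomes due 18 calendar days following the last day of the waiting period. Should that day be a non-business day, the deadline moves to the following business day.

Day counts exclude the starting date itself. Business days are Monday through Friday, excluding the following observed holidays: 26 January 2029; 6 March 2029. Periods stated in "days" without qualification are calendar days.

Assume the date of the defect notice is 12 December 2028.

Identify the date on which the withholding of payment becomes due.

27 February 2029

From Tuesday, 12 December 2028, 10 business days (Dec 13, Dec 14, Dec 15, Dec 18, Dec 19, Dec 20, Dec 21, Dec 22, Dec 25, Dec 26, skipping weekends) brings us to Tuesday, 26 December 2028, which is the last day of the remediation period.
Adding 45 calendar days to 26 December 2028 gives 9 February 2029, which is the last day of the waiting period.
The date on which the withholding of payment becomes due: 9 February 2029 + 18 days = 27 February 2029. 27 February 2029 is a Tuesday and is not a listed holiday, so no roll-forward applies.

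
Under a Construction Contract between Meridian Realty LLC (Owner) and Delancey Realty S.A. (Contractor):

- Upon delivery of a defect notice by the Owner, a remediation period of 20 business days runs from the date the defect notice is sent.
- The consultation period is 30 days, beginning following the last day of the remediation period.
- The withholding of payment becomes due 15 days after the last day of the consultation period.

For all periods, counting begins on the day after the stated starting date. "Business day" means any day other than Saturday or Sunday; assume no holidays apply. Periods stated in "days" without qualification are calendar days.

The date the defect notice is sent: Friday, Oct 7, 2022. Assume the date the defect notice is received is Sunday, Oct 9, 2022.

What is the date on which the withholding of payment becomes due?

Dec 19, 2022

The last day of the remediation period: counting 20 business days from Friday, Oct 7, 2022 (Oct 10, Oct 11, Oct 12, Oct 13, …, Nov 2, Nov 3, Nov 4, skipping weekends) reaches Friday, Nov 4, 2022.
Adding 30 calendar days to Nov 4, 2022 gives Dec 4, 2022, which is the last day of the consultation period.
The date on which the withholding of payment becomes due: 15 calendar days after Dec 4, 2022 is Dec 19, 2022.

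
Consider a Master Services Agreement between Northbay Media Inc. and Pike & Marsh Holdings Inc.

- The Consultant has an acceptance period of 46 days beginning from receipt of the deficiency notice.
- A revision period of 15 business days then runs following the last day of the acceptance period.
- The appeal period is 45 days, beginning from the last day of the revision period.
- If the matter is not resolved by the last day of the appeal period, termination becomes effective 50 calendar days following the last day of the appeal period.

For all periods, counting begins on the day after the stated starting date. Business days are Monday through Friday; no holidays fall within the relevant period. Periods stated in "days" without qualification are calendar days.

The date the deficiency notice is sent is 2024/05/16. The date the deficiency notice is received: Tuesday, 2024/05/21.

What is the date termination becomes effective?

Adding 46 calendar days to 2024/05/21 gives 2024/07/06, which is the last day of the acceptance period.
The last day of the revision period: 15 business days after Saturday, 2024/07/06, skipping weekends — Jul 8, Jul 9, Jul 10, Jul 11, …, Jul 24, Jul 25, Jul 26 — lands on Friday, 2024/07/26.
The last day of the appeal period: 45 calendar days after 2024/07/26 is 2024/09/09.
Adding 50 calendar days to 2024/09/09 gives 2024/10/29, which is the date termination becomes effective.

2024/10/29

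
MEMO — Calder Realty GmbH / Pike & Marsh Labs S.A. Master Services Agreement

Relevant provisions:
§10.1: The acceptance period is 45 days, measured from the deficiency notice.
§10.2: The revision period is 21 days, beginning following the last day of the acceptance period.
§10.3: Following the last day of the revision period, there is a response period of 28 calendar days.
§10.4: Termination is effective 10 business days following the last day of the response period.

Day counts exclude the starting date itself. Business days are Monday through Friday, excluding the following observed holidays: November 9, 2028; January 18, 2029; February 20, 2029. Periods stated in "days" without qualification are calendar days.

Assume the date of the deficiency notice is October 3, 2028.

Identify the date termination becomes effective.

The last day of the acceptance period: October 3, 2028 + 45 days = November 17, 2028.
Adding 21 calendar days to November 17, 2028 gives December 8, 2028, which is the last day of the revision period.
Adding 28 calendar days to December 8, 2028 gives January 5, 2029, which is the last day of the response period.
The date termination becomes effective: 10 business days after Friday, January 5, 2029, skipping weekends and the listed holiday on Jan 18 — Jan 8, Jan 9, Jan 10, Jan 11, Jan 12, Jan 15, Jan 16, Jan 17, Jan 19, Jan 22 — lands on Monday, January 22, 2029.

January 22, 2029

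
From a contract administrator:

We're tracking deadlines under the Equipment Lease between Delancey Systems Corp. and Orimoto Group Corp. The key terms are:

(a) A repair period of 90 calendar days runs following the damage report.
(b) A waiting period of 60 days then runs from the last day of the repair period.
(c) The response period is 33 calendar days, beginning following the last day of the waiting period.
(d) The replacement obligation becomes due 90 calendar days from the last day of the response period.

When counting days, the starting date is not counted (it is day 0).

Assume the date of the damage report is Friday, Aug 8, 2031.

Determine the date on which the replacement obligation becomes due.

Adding 90 calendar days to Aug 8, 2031 gives Nov 6, 2031, which is the last day of the repair period.
The last day of the waiting period: Nov 6, 2031 + 60 days = Jan 5, 2032.
The last day of the response period: Jan 5, 2032 + 33 days = Feb 7, 2032.
The date on which the replacement obligation becomes due: Feb 7, 2032 + 90 days = May 7, 2032.

May 7, 2032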